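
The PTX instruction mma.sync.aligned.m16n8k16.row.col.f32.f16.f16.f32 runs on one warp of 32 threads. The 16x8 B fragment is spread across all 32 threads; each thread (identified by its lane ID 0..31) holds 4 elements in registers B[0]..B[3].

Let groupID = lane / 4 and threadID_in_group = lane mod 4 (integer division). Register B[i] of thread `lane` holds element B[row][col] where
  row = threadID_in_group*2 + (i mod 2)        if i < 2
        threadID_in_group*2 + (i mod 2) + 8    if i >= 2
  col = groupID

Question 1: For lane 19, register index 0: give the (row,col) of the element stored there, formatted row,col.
6,4

19: g=4,t=3
[0] (3*2+0+0,4) = (6,4)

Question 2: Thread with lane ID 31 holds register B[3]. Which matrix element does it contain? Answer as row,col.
15,7

lane 31: g=7 (31/4), t=3 (31%4)
i=3: r=3*2+1+8=15, c=g=7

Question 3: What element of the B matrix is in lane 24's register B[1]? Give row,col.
24: g=6,t=0
[1] (0*2+1+0,6) = (1,6)

1,6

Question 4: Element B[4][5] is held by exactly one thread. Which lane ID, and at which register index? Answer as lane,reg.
22,0

c:5=>grp=5  r:4=>rB=0,tig=2,lo=0
L=5*4+2=22  i=0*2+0=0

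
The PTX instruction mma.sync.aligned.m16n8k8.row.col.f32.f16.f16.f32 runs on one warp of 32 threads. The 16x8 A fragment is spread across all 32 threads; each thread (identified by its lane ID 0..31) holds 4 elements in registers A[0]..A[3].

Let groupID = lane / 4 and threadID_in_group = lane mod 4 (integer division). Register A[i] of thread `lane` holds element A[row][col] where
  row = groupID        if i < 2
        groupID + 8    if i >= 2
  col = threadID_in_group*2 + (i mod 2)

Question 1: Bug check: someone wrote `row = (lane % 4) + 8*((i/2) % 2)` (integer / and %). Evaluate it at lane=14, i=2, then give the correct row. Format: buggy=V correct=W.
buggy=10 correct=11

`(lane % 4) + 8*((i/2) % 2)`[14,2]->10
lane 14->14/4=3, 14 mod 4=2
i=2  r:3+8->11  c:2·2+0->4
row: 10 vs 11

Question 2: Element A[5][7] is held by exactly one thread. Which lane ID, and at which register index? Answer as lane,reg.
r=5⇒gr=5,Rb=0  c=7⇒th=3,odd=1
L=5*4+3=23  i=0*2+1=1

23,1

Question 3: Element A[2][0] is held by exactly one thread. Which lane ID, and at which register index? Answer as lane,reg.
r=2→G=2,rhi=0  c=0→T=0,p=0
L=2*4+0=8  i=0*2+0=0

8,0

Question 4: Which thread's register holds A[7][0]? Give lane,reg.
r:7=>grp=7,rB=0  c:0=>tig=0,lo=0
L=7*4+0=28  i=0*2+0=0

28,0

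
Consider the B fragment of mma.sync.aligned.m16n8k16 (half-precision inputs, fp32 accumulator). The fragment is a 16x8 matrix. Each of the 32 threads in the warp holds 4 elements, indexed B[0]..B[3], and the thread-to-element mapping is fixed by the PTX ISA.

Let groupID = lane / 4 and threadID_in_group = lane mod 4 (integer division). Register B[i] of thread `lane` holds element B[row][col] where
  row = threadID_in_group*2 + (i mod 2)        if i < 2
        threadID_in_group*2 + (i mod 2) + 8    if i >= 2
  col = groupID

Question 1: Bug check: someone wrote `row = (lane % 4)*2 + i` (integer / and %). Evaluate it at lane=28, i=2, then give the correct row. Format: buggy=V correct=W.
buggy=2 correct=8

`(lane % 4)*2 + i`[28,2]→2
lane 28→28/4=7, 28 mod 4=0
i=2  r:2·0+0+8→8  c:7
row: 2 vs 8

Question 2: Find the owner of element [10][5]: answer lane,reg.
c: 5->gid=5  r: 10->r8=1,tid=1,i&1=0
L=5*4+1=21  i=1*2+0=2

21,2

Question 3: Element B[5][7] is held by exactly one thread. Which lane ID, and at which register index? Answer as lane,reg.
30,1

c=7→G=7  r=5→rhi=0,T=2,p=1
L=7*4+2=30  i=0*2+1=1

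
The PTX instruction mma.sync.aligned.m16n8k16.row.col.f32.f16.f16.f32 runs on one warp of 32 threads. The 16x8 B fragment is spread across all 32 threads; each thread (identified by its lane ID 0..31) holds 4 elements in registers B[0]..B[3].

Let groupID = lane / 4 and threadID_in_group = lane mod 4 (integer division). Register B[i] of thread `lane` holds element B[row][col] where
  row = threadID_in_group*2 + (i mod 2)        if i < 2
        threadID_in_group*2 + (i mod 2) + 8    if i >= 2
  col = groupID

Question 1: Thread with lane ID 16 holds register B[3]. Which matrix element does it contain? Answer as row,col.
9,4

lane 16: gid=4 (16/4), tid=0 (16%4)
i=3: r=0*2+1+8=9, c=gid=4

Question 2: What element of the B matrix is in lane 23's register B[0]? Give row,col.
6,5

lane 23: gid=5 (23/4), tid=3 (23%4)
i=0: r=3*2+0+0=6, c=gid=5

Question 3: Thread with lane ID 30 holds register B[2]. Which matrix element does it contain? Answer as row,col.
12,7

lane 30->30/4=7, 30 mod 4=2
i=2  r:2·2+0+8->12  c:7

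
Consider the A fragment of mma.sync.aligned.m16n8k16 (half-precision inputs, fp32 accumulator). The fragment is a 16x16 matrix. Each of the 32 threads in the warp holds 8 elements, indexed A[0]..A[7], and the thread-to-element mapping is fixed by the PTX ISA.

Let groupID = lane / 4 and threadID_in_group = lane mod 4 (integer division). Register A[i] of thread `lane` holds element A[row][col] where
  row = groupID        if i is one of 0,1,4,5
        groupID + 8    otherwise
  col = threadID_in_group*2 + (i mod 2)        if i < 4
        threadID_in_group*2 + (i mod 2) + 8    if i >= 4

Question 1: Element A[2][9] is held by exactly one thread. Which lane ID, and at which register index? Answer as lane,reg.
r=2->g=2,rb=0  c=9->cb=1,t=0,b0=1
L=2*4+0=8  i=1*4+0*2+1=5

8,5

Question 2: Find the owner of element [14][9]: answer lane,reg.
r:14=>grp=6,rB=1  c:9=>cB=1,tig=0,lo=1
L=6*4+0=24  i=1*4+1*2+1=7

24,7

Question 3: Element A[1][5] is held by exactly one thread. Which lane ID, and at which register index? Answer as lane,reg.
6,1

r=1->g=1,rb=0  c=5->cb=0,t=2,b0=1
L=1*4+2=6  i=0*4+0*2+1=1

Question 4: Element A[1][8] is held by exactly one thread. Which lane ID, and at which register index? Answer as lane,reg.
4,4

r=1->g=1,rb=0  c=8->cb=1,t=0,b0=0
L=1*4+0=4  i=1*4+0*2+0=4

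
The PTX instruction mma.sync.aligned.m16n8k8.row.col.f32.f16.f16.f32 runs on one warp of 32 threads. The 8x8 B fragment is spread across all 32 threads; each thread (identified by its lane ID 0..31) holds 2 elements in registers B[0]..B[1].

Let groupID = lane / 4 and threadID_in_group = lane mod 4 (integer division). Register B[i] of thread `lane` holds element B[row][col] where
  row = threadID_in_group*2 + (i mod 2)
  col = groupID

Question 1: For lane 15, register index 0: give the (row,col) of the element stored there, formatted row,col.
lane 15=>15/4=3, 15 mod 4=3
i=0  r:2·3+0=>6  c:3

6,3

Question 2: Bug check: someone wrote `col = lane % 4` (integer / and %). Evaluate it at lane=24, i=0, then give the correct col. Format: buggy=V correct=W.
`lane % 4`[24,0]->0
24: gid=6,tid=0
[0] (0*2+0,6) = (0,6)
col: 0 vs 6

buggy=0 correct=6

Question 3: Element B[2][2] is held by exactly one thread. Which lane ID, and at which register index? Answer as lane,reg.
9,0

c: 2->gid=2  r: 2->tid=1,i&1=0
L=2*4+1=9  i=0=0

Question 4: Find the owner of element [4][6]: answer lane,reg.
26,0

c=6→G=6  r=4→T=2,p=0
L=6*4+2=26  i=0=0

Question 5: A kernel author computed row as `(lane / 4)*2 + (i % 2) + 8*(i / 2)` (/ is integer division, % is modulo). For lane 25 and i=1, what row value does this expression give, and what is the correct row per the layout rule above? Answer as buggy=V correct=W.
buggy=13 correct=3

`(lane / 4)*2 + (i % 2) + 8*(i / 2)`[25,1]=>13
25: grp=6,tig=1
[1] (1*2+1,6) = (3,6)
row: 13 vs 3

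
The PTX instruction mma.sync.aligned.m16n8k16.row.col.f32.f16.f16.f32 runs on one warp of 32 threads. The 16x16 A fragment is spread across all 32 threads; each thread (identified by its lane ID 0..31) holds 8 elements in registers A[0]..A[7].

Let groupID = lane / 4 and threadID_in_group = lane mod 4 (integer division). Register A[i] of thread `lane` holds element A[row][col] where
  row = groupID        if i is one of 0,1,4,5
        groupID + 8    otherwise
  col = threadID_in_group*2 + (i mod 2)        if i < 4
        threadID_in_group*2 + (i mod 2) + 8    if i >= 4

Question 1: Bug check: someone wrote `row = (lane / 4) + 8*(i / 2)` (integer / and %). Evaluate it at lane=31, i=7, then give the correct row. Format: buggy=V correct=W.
`(lane / 4) + 8*(i / 2)`[31,7]->31
lane 31->31/4=7, 31 mod 4=3
i=7  r:7+8->15  c:2·3+1+8->15
row: 31 vs 15

buggy=31 correct=15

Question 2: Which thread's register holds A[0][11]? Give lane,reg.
1,5

r: 0->gid=0,r8=0  c: 11->c8=1,tid=1,i&1=1
L=0*4+1=1  i=1*4+0*2+1=5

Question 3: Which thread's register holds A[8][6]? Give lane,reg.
3,2

r=8→G=0,rhi=1  c=6→chi=0,T=3,p=0
L=0*4+3=3  i=0*4+1*2+0=2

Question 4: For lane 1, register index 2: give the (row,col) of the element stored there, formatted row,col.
1: gr=0,th=1
[2] (0+8,1*2+0+0) = (8,2)

8,2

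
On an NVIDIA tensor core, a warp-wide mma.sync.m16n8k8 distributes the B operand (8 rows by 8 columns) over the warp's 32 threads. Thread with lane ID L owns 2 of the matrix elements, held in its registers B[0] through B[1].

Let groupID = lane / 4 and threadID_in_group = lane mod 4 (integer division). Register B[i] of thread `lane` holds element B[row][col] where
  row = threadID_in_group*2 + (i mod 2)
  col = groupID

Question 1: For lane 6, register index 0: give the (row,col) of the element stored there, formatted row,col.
4,1

L=6->g=6>>2=1, t=6&3=2
[0]->row 2·2+0=4  col g=1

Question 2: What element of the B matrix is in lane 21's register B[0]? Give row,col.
lane 21: gr=5 (21/4), th=1 (21%4)
i=0: r=1*2+0=2, c=gr=5

2,5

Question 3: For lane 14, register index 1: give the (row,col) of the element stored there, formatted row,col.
14: grp=3,tig=2
[1] (2*2+1,3) = (5,3)

5,3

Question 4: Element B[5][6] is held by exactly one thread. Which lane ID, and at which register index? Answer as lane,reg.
26,1

c=6→G=6  r=5→T=2,p=1
L=6*4+2=26  i=1=1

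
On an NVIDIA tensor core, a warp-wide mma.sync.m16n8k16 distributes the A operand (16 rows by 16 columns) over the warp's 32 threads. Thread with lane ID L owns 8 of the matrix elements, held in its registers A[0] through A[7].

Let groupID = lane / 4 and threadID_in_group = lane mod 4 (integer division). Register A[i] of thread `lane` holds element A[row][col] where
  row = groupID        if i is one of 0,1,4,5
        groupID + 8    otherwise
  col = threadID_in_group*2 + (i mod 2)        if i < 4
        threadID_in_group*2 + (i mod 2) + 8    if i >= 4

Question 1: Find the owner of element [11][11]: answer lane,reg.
13,7

r:11=>grp=3,rB=1  c:11=>cB=1,tig=1,lo=1
L=3*4+1=13  i=1*4+1*2+1=7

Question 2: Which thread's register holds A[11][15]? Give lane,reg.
15,7

r=11⇒gr=3,Rb=1  c=15⇒Cb=1,th=3,odd=1
L=3*4+3=15  i=1*4+1*2+1=7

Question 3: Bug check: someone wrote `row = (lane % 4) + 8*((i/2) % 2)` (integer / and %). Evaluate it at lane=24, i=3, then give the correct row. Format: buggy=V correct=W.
buggy=8 correct=14

`(lane % 4) + 8*((i/2) % 2)`[24,3]=>8
24: grp=6,tig=0
[3] (6+8,0*2+1+0) = (14,1)
row: 8 vs 14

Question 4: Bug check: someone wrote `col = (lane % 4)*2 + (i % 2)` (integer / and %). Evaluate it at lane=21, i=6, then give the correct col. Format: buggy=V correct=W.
buggy=2 correct=10

`(lane % 4)*2 + (i % 2)`[21,6]⇒2
lane 21: gr=5 (21/4), th=1 (21%4)
i=6: r=5+8=13, c=1*2+0+8=10
col: 2 vs 10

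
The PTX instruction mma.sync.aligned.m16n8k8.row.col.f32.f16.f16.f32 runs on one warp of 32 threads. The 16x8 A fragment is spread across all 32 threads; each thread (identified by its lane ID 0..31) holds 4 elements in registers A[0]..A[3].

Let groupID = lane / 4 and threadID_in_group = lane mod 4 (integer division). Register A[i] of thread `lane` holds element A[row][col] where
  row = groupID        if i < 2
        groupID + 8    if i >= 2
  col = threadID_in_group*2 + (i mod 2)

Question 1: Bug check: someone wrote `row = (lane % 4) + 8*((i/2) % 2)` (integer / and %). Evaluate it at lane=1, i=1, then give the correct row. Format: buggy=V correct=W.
`(lane % 4) + 8*((i/2) % 2)`[1,1]⇒1
L=1⇒gr=1>>2=0, th=1&3=1
[1]⇒row 0+0=0  col 1·2+1=3
row: 1 vs 0

buggy=1 correct=0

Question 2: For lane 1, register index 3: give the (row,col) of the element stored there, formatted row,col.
lane 1: grp=0 (1/4), tig=1 (1%4)
i=3: r=0+8=8, c=1*2+1=3

8,3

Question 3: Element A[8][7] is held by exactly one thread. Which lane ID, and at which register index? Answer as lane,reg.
3,3

r=8->g=0,rb=1  c=7->t=3,b0=1
L=0*4+3=3  i=1*2+1=3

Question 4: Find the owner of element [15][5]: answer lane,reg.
30,3

r:15=>grp=7,rB=1  c:5=>tig=2,lo=1
L=7*4+2=30  i=1*2+1=3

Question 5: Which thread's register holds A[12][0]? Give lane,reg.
16,2

r=12→G=4,rhi=1  c=0→T=0,p=0
L=4*4+0=16  i=1*2+0=2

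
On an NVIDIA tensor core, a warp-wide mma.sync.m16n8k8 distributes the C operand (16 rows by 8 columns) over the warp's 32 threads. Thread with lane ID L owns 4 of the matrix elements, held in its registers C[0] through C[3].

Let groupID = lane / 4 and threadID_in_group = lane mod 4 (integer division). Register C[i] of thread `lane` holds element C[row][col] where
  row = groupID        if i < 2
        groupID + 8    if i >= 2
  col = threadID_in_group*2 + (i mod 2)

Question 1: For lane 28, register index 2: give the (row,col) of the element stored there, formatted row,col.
15,0

28: gid=7,tid=0
[2] (7+8,0*2+0) = (15,0)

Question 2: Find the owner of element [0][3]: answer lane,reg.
1,1

r=0->g=0,rb=0  c=3->t=1,b0=1
L=0*4+1=1  i=0*2+1=1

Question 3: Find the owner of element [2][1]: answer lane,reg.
r=2→G=2,rhi=0  c=1→T=0,p=1
L=2*4+0=8  i=0*2+1=1

8,1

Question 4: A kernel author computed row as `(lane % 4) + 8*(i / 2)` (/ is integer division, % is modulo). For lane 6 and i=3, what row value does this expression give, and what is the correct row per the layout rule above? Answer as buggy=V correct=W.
buggy=10 correct=9

`(lane % 4) + 8*(i / 2)`[6,3]->10
6: gid=1,tid=2
[3] (1+8,2*2+1) = (9,5)
row: 10 vs 9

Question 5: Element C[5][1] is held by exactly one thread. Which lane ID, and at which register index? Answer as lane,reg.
20,1

r=5⇒gr=5,Rb=0  c=1⇒th=0,odd=1
L=5*4+0=20  i=0*2+1=1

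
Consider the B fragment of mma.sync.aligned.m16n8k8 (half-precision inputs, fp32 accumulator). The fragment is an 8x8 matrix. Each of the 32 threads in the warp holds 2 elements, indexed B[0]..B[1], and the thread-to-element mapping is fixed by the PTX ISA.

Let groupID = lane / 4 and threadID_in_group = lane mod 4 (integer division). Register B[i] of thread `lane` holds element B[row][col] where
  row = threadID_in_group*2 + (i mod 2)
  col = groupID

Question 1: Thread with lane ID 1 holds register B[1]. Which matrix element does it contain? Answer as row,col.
3,0

lane 1->1/4=0, 1 mod 4=1
i=1  r:2·1+1->3  c:0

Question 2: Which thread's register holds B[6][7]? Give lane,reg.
c=7→G=7  r=6→T=3,p=0
L=7*4+3=31  i=0=0

31,0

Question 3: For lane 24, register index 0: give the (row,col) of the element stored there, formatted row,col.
24: g=6,t=0
[0] (0*2+0,6) = (0,6)

0,6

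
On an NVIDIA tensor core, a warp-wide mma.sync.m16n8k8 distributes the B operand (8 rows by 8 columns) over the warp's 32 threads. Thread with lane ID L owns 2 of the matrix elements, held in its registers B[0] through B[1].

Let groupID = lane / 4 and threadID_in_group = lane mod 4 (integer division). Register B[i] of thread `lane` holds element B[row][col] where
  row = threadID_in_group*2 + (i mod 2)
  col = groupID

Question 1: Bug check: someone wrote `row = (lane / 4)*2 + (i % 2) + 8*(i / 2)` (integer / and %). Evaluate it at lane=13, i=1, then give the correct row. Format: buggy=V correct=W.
buggy=7 correct=3

`(lane / 4)*2 + (i % 2) + 8*(i / 2)`[13,1]->7
L=13->g=13>>2=3, t=13&3=1
[1]->row 1·2+1=3  col g=3
row: 7 vs 3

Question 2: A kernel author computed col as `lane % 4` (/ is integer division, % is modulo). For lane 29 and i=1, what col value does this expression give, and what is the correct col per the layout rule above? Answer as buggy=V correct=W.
buggy=1 correct=7

`lane % 4`[29,1]->1
29: gid=7,tid=1
[1] (1*2+1,7) = (3,7)
col: 1 vs 7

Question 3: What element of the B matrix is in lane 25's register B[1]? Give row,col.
lane 25=>25/4=6, 25 mod 4=1
i=1  r:2·1+1=>3  c:6

3,6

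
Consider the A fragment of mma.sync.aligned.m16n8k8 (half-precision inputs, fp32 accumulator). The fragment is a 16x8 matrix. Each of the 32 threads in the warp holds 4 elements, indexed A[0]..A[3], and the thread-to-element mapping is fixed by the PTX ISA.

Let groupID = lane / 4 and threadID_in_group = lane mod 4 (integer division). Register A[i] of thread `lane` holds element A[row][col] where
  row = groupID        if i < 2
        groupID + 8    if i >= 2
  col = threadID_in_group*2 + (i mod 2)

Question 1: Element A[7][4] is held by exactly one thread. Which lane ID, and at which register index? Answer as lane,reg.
r: 7->gid=7,r8=0  c: 4->tid=2,i&1=0
L=7*4+2=30  i=0*2+0=0

30,0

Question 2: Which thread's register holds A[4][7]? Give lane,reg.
19,1

r=4->g=4,rb=0  c=7->t=3,b0=1
L=4*4+3=19  i=0*2+1=1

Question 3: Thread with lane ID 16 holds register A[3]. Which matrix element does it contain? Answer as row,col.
12,1

lane 16⇒16/4=4, 16 mod 4=0
i=3  r:4+8⇒12  c:2·0+1⇒1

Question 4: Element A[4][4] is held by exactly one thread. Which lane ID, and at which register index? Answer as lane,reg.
r:4=>grp=4,rB=0  c:4=>tig=2,lo=0
L=4*4+2=18  i=0*2+0=0

18,0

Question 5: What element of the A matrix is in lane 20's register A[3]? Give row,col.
13,1

lane 20: G=5 (20/4), T=0 (20%4)
i=3: r=5+8=13, c=0*2+1=1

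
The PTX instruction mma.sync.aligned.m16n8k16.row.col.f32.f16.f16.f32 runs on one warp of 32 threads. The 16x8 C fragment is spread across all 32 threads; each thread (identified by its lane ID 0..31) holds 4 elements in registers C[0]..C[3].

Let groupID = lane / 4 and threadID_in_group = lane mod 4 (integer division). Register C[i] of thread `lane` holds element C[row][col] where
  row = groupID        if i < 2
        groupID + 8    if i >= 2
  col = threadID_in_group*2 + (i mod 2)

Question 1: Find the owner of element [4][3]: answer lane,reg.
17,1

r=4->g=4,rb=0  c=3->t=1,b0=1
L=4*4+1=17  i=0*2+1=1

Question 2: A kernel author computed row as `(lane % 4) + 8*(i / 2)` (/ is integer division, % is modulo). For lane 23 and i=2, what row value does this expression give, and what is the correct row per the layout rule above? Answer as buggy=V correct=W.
`(lane % 4) + 8*(i / 2)`[23,2]=>11
lane 23: grp=5 (23/4), tig=3 (23%4)
i=2: r=5+8=13, c=3*2+0=6
row: 11 vs 13

buggy=11 correct=13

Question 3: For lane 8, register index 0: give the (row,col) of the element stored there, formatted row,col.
L=8⇒gr=8>>2=2, th=8&3=0
[0]⇒row 2+0=2  col 0·2+0=0

2,0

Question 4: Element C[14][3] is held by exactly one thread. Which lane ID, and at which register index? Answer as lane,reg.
25,3

r=14→G=6,rhi=1  c=3→T=1,p=1
L=6*4+1=25  i=1*2+1=3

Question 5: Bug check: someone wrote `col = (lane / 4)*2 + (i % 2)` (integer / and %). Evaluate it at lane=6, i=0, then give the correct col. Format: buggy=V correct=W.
buggy=2 correct=4

`(lane / 4)*2 + (i % 2)`[6,0]->2
6: g=1,t=2
[0] (1+0,2*2+0) = (1,4)
col: 2 vs 4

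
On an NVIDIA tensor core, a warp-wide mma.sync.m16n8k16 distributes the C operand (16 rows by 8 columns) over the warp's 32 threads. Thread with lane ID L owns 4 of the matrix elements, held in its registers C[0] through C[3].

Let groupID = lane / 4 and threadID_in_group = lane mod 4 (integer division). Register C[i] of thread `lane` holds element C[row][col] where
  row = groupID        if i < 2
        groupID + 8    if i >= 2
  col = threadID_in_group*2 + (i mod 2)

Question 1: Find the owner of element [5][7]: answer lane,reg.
r: 5->gid=5,r8=0  c: 7->tid=3,i&1=1
L=5*4+3=23  i=0*2+1=1

23,1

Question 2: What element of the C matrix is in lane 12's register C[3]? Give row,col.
11,1

L=12⇒gr=12>>2=3, th=12&3=0
[3]⇒row 3+8=11  col 0·2+1=1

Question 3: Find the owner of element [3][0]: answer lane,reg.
r=3⇒gr=3,Rb=0  c=0⇒th=0,odd=0
L=3*4+0=12  i=0*2+0=0

12,0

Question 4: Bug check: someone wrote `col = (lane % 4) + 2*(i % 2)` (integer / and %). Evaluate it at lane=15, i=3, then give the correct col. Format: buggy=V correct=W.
`(lane % 4) + 2*(i % 2)`[15,3]->5
15: gid=3,tid=3
[3] (3+8,3*2+1) = (11,7)
col: 5 vs 7

buggy=5 correct=7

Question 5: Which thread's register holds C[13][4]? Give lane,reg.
r: 13->gid=5,r8=1  c: 4->tid=2,i&1=0
L=5*4+2=22  i=1*2+0=2

22,2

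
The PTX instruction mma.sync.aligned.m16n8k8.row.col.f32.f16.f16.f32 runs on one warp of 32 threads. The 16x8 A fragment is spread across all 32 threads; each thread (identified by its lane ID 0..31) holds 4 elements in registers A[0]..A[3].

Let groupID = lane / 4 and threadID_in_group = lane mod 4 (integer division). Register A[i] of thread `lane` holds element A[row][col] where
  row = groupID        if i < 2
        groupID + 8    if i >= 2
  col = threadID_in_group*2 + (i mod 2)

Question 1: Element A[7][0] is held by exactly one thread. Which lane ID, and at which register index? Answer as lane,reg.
28,0

r: 7->gid=7,r8=0  c: 0->tid=0,i&1=0
L=7*4+0=28  i=0*2+0=0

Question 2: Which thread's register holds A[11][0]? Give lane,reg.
r=11⇒gr=3,Rb=1  c=0⇒th=0,odd=0
L=3*4+0=12  i=1*2+0=2

12,2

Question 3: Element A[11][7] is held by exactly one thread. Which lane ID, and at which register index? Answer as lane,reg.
r=11->g=3,rb=1  c=7->t=3,b0=1
L=3*4+3=15  i=1*2+1=3

15,3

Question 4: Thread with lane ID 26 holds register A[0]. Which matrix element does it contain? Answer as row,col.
lane 26->26/4=6, 26 mod 4=2
i=0  r:6+0->6  c:2·2+0->4

6,4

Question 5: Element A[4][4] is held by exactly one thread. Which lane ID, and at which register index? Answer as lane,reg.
18,0

r=4→G=4,rhi=0  c=4→T=2,p=0
L=4*4+2=18  i=0*2+0=0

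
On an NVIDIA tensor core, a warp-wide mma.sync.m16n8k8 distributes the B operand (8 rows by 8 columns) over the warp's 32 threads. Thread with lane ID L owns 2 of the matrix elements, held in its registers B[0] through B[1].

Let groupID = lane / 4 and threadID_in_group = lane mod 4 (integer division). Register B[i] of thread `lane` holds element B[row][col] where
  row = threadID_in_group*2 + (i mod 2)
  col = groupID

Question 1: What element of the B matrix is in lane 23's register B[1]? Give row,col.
7,5

lane 23: gr=5 (23/4), th=3 (23%4)
i=1: r=3*2+1=7, c=gr=5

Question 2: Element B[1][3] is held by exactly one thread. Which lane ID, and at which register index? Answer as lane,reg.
12,1

c=3->g=3  r=1->t=0,b0=1
L=3*4+0=12  i=1=1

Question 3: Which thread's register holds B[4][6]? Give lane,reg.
c=6->g=6  r=4->t=2,b0=0
L=6*4+2=26  i=0=0

26,0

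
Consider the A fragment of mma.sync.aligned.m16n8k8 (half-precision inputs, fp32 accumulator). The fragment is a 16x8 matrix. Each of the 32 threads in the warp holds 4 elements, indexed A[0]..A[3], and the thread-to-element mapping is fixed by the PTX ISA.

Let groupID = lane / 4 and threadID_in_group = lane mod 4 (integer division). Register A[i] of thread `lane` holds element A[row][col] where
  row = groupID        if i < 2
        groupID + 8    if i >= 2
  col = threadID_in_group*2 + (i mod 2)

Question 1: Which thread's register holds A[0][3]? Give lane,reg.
r:0=>grp=0,rB=0  c:3=>tig=1,lo=1
L=0*4+1=1  i=0*2+1=1

1,1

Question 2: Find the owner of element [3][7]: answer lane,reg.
15,1

r=3→G=3,rhi=0  c=7→T=3,p=1
L=3*4+3=15  i=0*2+1=1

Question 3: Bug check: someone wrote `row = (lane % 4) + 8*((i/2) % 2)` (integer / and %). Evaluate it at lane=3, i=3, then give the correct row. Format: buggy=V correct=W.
`(lane % 4) + 8*((i/2) % 2)`[3,3]⇒11
3: gr=0,th=3
[3] (0+8,3*2+1) = (8,7)
row: 11 vs 8

buggy=11 correct=8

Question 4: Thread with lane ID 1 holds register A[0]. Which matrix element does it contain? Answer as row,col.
1: g=0,t=1
[0] (0+0,1*2+0) = (0,2)

0,2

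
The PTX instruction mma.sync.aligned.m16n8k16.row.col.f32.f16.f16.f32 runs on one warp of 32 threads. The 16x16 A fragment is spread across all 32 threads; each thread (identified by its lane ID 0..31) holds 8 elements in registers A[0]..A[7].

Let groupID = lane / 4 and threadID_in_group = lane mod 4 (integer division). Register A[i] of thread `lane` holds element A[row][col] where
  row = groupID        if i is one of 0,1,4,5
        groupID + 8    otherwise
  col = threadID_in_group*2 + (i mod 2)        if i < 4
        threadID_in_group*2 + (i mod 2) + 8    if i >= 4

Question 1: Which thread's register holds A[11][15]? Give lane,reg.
r: 11->gid=3,r8=1  c: 15->c8=1,tid=3,i&1=1
L=3*4+3=15  i=1*4+1*2+1=7

15,7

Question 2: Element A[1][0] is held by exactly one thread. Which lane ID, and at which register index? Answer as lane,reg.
r=1⇒gr=1,Rb=0  c=0⇒Cb=0,th=0,odd=0
L=1*4+0=4  i=0*4+0*2+0=0

4,0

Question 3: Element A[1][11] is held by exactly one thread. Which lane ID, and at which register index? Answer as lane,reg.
5,5

r=1->g=1,rb=0  c=11->cb=1,t=1,b0=1
L=1*4+1=5  i=1*4+0*2+1=5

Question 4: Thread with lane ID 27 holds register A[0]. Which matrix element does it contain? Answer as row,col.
6,6

lane 27: g=6 (27/4), t=3 (27%4)
i=0: r=6+0=6, c=3*2+0+0=6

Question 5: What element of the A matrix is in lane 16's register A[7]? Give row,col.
12,9

lane 16⇒16/4=4, 16 mod 4=0
i=7  r:4+8⇒12  c:2·0+1+8⇒9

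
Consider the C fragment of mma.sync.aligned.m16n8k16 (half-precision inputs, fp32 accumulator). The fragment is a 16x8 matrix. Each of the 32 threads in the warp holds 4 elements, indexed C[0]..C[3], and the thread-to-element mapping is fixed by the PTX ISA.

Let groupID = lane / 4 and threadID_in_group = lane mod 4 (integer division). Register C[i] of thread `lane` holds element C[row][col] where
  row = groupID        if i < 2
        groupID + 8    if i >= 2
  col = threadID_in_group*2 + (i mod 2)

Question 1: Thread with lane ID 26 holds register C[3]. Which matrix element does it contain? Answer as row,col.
lane 26: g=6 (26/4), t=2 (26%4)
i=3: r=6+8=14, c=2*2+1=5

14,5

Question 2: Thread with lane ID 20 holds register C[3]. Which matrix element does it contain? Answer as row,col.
13,1

L=20=>grp=20>>2=5, tig=20&3=0
[3]=>row 5+8=13  col 0·2+1=1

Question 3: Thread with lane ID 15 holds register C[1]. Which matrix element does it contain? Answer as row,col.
3,7

lane 15⇒15/4=3, 15 mod 4=3
i=1  r:3+0⇒3  c:2·3+1⇒7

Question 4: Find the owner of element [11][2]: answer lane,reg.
r=11⇒gr=3,Rb=1  c=2⇒th=1,odd=0
L=3*4+1=13  i=1*2+0=2

13,2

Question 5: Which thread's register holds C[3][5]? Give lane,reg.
14,1

r=3→G=3,rhi=0  c=5→T=2,p=1
L=3*4+2=14  i=0*2+1=1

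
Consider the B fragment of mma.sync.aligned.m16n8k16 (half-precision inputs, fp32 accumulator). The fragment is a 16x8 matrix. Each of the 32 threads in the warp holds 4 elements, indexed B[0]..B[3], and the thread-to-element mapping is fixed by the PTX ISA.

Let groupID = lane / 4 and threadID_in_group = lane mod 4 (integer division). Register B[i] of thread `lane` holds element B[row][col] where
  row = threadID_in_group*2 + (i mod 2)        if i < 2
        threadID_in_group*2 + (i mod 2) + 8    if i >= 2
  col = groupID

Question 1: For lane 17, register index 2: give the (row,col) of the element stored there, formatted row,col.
10,4

lane 17=>17/4=4, 17 mod 4=1
i=2  r:2·1+0+8=>10  c:4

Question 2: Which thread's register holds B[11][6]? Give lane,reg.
25,3

c=6→G=6  r=11→rhi=1,T=1,p=1
L=6*4+1=25  i=1*2+1=3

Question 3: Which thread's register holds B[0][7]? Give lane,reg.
c: 7->gid=7  r: 0->r8=0,tid=0,i&1=0
L=7*4+0=28  i=0*2+0=0

28,0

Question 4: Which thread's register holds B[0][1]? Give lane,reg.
c=1→G=1  r=0→rhi=0,T=0,p=0
L=1*4+0=4  i=0*2+0=0

4,0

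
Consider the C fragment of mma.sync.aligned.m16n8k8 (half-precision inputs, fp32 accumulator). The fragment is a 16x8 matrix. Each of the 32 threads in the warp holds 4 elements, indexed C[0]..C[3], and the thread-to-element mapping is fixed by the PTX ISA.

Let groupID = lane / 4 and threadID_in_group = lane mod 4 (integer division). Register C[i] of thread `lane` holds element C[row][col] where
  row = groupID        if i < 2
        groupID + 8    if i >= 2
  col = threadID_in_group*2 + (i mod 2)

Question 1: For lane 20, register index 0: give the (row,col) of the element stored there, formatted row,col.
lane 20: grp=5 (20/4), tig=0 (20%4)
i=0: r=5+0=5, c=0*2+0=0

5,0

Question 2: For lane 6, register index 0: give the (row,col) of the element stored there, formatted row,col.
1,4

lane 6->6/4=1, 6 mod 4=2
i=0  r:1+0->1  c:2·2+0->4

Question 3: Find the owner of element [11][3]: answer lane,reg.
13,3

r:11=>grp=3,rB=1  c:3=>tig=1,lo=1
L=3*4+1=13  i=1*2+1=3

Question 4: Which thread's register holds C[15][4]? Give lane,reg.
r=15→G=7,rhi=1  c=4→T=2,p=0
L=7*4+2=30  i=1*2+0=2

30,2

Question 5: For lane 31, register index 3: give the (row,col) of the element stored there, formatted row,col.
L=31->gid=31>>2=7, tid=31&3=3
[3]->row 7+8=15  col 3·2+1=7

15,7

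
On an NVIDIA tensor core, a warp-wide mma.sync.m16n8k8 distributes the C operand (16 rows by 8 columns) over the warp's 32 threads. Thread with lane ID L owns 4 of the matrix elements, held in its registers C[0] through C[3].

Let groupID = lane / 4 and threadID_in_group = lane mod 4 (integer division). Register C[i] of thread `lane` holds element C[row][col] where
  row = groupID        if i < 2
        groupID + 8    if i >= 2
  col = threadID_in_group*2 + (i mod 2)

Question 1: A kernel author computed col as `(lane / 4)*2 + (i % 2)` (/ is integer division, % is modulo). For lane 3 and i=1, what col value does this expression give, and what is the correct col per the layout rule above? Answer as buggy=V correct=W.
`(lane / 4)*2 + (i % 2)`[3,1]→1
lane 3→3/4=0, 3 mod 4=3
i=1  r:0+0→0  c:2·3+1→7
col: 1 vs 7

buggy=1 correct=7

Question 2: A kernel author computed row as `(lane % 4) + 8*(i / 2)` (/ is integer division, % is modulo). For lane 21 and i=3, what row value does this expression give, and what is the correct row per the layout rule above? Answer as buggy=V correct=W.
`(lane % 4) + 8*(i / 2)`[21,3]→9
lane 21→21/4=5, 21 mod 4=1
i=3  r:5+8→13  c:2·1+1→3
row: 9 vs 13

buggy=9 correct=13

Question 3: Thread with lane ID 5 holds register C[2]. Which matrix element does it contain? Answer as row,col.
L=5->gid=5>>2=1, tid=5&3=1
[2]->row 1+8=9  col 1·2+0=2

9,2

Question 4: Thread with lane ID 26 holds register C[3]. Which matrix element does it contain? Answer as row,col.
lane 26: grp=6 (26/4), tig=2 (26%4)
i=3: r=6+8=14, c=2*2+1=5

14,5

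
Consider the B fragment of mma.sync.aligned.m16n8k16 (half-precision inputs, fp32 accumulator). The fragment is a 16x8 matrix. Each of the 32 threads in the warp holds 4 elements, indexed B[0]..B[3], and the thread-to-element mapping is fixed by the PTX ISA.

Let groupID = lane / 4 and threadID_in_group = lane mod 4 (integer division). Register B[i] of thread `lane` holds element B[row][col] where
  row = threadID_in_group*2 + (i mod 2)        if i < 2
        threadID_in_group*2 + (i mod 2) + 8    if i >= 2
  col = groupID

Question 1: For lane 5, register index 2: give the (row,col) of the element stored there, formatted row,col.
10,1

L=5=>grp=5>>2=1, tig=5&3=1
[2]=>row 1·2+0+8=10  col grp=1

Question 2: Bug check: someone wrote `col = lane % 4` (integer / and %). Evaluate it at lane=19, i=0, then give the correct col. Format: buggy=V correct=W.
buggy=3 correct=4

`lane % 4`[19,0]->3
19: gid=4,tid=3
[0] (3*2+0+0,4) = (6,4)
col: 3 vs 4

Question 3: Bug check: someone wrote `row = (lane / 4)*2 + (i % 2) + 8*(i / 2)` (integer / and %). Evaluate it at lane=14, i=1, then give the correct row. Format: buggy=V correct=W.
buggy=7 correct=5

`(lane / 4)*2 + (i % 2) + 8*(i / 2)`[14,1]→7
L=14→G=14>>2=3, T=14&3=2
[1]→row 2·2+1+0=5  col G=3
row: 7 vs 5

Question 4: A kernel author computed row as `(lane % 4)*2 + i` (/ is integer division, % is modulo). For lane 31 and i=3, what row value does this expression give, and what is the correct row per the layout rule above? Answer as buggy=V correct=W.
`(lane % 4)*2 + i`[31,3]⇒9
31: gr=7,th=3
[3] (3*2+1+8,7) = (15,7)
row: 9 vs 15

buggy=9 correct=15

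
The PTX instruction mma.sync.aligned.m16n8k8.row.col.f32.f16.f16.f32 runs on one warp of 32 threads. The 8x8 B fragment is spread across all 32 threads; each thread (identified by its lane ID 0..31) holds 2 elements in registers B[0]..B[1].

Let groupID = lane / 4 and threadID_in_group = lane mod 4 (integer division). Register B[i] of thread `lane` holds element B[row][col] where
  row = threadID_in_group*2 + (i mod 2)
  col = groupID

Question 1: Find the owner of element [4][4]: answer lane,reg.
c:4=>grp=4  r:4=>tig=2,lo=0
L=4*4+2=18  i=0=0

18,0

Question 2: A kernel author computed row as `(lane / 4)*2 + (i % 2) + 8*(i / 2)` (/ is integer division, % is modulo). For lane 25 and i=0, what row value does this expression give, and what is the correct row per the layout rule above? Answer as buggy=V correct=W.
buggy=12 correct=2

`(lane / 4)*2 + (i % 2) + 8*(i / 2)`[25,0]->12
lane 25: g=6 (25/4), t=1 (25%4)
i=0: r=1*2+0=2, c=g=6
row: 12 vs 2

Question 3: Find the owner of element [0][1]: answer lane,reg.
4,0

c=1->g=1  r=0->t=0,b0=0
L=1*4+0=4  i=0=0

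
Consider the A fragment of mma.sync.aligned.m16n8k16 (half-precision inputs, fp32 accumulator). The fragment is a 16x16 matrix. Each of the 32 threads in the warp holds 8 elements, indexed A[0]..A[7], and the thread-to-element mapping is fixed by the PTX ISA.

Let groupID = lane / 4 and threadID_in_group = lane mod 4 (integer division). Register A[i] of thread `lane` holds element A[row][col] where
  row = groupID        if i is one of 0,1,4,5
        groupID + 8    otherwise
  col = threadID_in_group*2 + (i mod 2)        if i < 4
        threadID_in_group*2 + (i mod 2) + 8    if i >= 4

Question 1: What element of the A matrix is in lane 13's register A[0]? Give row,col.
3,2

lane 13=>13/4=3, 13 mod 4=1
i=0  r:3+0=>3  c:2·1+0+0=>2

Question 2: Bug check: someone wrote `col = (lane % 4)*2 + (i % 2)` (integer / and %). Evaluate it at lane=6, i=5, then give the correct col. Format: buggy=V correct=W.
buggy=5 correct=13

`(lane % 4)*2 + (i % 2)`[6,5]->5
lane 6->6/4=1, 6 mod 4=2
i=5  r:1+0->1  c:2·2+1+8->13
col: 5 vs 13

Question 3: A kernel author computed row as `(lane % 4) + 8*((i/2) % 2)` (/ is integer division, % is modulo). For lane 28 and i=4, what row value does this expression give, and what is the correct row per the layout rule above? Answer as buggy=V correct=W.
buggy=0 correct=7

`(lane % 4) + 8*((i/2) % 2)`[28,4]⇒0
28: gr=7,th=0
[4] (7+0,0*2+0+8) = (7,8)
row: 0 vs 7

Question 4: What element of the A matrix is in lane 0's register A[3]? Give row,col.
L=0⇒gr=0>>2=0, th=0&3=0
[3]⇒row 0+8=8  col 0·2+1+0=1

8,1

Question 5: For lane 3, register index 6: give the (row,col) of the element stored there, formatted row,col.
8,14

lane 3: gid=0 (3/4), tid=3 (3%4)
i=6: r=0+8=8, c=3*2+0+8=14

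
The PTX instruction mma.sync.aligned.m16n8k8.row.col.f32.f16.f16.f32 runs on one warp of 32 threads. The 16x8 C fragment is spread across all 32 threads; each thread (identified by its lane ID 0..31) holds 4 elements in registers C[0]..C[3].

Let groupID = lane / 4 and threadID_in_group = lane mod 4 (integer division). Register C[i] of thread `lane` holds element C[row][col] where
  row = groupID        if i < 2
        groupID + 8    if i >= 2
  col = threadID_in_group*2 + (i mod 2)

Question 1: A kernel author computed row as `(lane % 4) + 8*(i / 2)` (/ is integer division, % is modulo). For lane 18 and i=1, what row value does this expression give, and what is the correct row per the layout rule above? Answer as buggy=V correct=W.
`(lane % 4) + 8*(i / 2)`[18,1]=>2
18: grp=4,tig=2
[1] (4+0,2*2+1) = (4,5)
row: 2 vs 4

buggy=2 correct=4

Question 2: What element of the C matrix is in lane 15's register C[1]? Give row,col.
3,7

15: grp=3,tig=3
[1] (3+0,3*2+1) = (3,7)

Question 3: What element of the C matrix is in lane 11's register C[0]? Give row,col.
L=11→G=11>>2=2, T=11&3=3
[0]→row 2+0=2  col 3·2+0=6

2,6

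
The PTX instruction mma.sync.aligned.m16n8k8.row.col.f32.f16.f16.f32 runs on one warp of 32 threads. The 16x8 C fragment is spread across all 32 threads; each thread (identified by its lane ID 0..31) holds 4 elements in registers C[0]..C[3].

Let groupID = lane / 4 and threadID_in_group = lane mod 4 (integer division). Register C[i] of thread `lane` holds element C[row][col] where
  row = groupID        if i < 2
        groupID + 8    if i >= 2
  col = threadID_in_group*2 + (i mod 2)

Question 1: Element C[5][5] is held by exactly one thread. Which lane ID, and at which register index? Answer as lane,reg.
r: 5->gid=5,r8=0  c: 5->tid=2,i&1=1
L=5*4+2=22  i=0*2+1=1

22,1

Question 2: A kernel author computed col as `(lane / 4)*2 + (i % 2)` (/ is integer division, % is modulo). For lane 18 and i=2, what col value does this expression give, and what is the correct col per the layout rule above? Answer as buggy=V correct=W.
`(lane / 4)*2 + (i % 2)`[18,2]→8
18: G=4,T=2
[2] (4+8,2*2+0) = (12,4)
col: 8 vs 4

buggy=8 correct=4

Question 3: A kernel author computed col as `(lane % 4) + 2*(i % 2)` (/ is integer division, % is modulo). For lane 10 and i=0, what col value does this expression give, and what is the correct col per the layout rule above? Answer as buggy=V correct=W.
buggy=2 correct=4

`(lane % 4) + 2*(i % 2)`[10,0]→2
lane 10→10/4=2, 10 mod 4=2
i=0  r:2+0→2  c:2·2+0→4
col: 2 vs 4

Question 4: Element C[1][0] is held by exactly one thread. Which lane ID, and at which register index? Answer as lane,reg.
4,0

r=1->g=1,rb=0  c=0->t=0,b0=0
L=1*4+0=4  i=0*2+0=0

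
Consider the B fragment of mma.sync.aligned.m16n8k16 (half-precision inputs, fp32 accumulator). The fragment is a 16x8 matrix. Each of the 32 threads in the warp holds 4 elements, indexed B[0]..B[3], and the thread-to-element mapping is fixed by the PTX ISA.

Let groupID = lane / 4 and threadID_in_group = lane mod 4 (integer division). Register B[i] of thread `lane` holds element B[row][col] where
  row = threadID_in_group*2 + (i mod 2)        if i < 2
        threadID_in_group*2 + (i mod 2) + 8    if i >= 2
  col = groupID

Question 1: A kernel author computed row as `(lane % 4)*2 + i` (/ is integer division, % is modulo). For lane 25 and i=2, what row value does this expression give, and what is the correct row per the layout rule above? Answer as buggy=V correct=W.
buggy=4 correct=10

`(lane % 4)*2 + i`[25,2]=>4
lane 25: grp=6 (25/4), tig=1 (25%4)
i=2: r=1*2+0+8=10, c=grp=6
row: 4 vs 10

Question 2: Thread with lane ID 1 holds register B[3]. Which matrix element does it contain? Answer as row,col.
lane 1→1/4=0, 1 mod 4=1
i=3  r:2·1+1+8→11  c:0

11,0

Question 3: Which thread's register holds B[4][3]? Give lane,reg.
14,0

c: 3->gid=3  r: 4->r8=0,tid=2,i&1=0
L=3*4+2=14  i=0*2+0=0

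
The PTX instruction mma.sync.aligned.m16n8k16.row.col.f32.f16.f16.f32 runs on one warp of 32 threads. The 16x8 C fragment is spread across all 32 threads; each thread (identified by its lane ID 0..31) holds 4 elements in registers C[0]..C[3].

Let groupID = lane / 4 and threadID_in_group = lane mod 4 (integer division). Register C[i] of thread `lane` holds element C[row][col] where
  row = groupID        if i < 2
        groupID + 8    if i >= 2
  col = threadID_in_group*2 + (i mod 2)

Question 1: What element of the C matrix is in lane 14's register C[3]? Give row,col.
L=14⇒gr=14>>2=3, th=14&3=2
[3]⇒row 3+8=11  col 2·2+1=5

11,5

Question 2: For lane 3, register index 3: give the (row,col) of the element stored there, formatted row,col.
8,7

lane 3: G=0 (3/4), T=3 (3%4)
i=3: r=0+8=8, c=3*2+1=7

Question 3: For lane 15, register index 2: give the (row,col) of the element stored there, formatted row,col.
11,6

lane 15→15/4=3, 15 mod 4=3
i=2  r:3+8→11  c:2·3+0→6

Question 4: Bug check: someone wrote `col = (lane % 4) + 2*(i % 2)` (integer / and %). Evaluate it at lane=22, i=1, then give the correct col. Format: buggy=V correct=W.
buggy=4 correct=5

`(lane % 4) + 2*(i % 2)`[22,1]->4
lane 22->22/4=5, 22 mod 4=2
i=1  r:5+0->5  c:2·2+1->5
col: 4 vs 5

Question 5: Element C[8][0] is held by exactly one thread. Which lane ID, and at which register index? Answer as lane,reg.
r=8→G=0,rhi=1  c=0→T=0,p=0
L=0*4+0=0  i=1*2+0=2

0,2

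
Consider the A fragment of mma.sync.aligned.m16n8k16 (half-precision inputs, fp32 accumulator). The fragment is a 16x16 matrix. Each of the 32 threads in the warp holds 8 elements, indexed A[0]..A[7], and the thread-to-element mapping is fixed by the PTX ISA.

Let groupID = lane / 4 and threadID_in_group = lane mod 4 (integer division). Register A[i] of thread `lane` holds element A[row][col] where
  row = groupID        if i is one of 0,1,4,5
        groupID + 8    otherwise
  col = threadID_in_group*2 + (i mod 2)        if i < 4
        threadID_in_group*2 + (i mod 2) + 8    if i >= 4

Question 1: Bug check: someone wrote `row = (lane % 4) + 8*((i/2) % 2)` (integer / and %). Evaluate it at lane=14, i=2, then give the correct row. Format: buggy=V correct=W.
buggy=10 correct=11

`(lane % 4) + 8*((i/2) % 2)`[14,2]=>10
lane 14: grp=3 (14/4), tig=2 (14%4)
i=2: r=3+8=11, c=2*2+0+0=4
row: 10 vs 11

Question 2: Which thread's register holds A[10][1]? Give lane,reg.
r: 10->gid=2,r8=1  c: 1->c8=0,tid=0,i&1=1
L=2*4+0=8  i=0*4+1*2+1=3

8,3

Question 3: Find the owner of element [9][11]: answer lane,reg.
r=9->g=1,rb=1  c=11->cb=1,t=1,b0=1
L=1*4+1=5  i=1*4+1*2+1=7

5,7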